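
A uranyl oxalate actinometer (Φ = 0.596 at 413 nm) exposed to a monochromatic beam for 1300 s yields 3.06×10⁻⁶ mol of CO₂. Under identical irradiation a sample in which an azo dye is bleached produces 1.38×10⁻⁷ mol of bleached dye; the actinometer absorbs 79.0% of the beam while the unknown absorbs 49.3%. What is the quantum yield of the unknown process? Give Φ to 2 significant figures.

Φ = 0.043

Photons absorbed by the actinometer: 3.06×10⁻⁶ / 0.596 = 5.134×10⁻⁶ mol.
Incident flux: 5.134×10⁻⁶ / 0.790 = 6.499×10⁻⁶ einstein.
Absorbed by unknown: 0.493 × 6.499×10⁻⁶ = 3.204×10⁻⁶ mol.
Φ(unknown) = 1.38×10⁻⁷ / 3.204×10⁻⁶ = 0.043.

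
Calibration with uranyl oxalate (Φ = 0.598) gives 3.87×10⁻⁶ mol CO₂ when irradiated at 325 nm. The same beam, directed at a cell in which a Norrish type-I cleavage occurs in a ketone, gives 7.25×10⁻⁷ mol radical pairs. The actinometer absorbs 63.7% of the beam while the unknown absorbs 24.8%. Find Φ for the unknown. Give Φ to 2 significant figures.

Φ = 0.29

Photons absorbed by the actinometer: 3.87×10⁻⁶ / 0.598 = 6.472×10⁻⁶ mol.
Incident flux: 6.472×10⁻⁶ / 0.637 = 1.016×10⁻⁵ einstein.
Absorbed by unknown: 0.248 × 1.016×10⁻⁵ = 2.520×10⁻⁶ mol.
Φ(unknown) = 7.25×10⁻⁷ / 2.520×10⁻⁶ = 0.29.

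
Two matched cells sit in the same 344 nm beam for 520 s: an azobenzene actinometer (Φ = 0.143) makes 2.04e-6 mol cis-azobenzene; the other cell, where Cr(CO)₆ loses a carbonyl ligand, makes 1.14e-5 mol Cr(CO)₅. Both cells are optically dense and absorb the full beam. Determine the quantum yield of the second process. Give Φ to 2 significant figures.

Photons absorbed by the actinometer: 2.04e-6 / 0.143 = 1.427e-5 mol.
Φ(unknown) = 1.14e-5 / 1.427e-5 = 0.80.

Φ = 0.80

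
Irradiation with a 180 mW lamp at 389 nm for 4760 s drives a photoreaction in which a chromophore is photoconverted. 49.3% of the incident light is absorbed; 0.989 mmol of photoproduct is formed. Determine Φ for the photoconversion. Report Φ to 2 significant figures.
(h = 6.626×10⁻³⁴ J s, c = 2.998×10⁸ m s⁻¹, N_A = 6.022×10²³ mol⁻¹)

Product: 0.989 mmol = 9.89×10⁻⁴ mol.
Photon energy at 389 nm: hc/λ = (6.626×10⁻³⁴)(2.998×10⁸)/(389×10⁻⁹) = 5.107×10⁻¹⁹ J.
Energy delivered: (180 mW)(4760 s) = 856.8 J.
Photons incident: 856.8 / 5.107×10⁻¹⁹ = 1.678×10²¹, i.e. 1.678×10²¹/6.022×10²³ = 0.002786 mol.
Photons absorbed: 0.493 × 0.002786 = 0.001373 mol.
Φ = 9.89×10⁻⁴ mol / 0.001373 mol photons = 0.72.

Φ = 0.72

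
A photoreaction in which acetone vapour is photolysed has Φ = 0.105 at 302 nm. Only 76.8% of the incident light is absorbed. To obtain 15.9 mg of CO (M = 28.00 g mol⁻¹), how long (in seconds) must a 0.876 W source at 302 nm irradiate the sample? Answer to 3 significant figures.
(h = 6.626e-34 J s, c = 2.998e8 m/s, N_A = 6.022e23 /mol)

t ≈ 3180 s

Product: 15.9 mg / 28.00 g mol⁻¹ = 5.679e-4 mol.
Photons that must be absorbed: 5.679e-4 / 0.105 = 0.005409 mol.
Incident photons needed: 0.005409 / 0.768 = 0.007043 mol.
Photon energy: hc/λ = 6.578e-19 J; per mole, 3.961e5 J mol⁻¹.
Energy required: 0.007043 × 3.961e5 = 2790 J.
Time: 2790 J / 0.876 W = 3180 s.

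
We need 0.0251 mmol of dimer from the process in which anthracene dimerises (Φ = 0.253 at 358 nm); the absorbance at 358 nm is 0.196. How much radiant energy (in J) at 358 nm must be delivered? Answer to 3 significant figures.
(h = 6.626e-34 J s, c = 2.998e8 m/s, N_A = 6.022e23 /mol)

Product: 0.0251 mmol = 2.51e-5 mol.
Photons that must be absorbed: 2.51e-5 / 0.253 = 9.921e-5 mol.
Fraction absorbed: 1 − 10^(−0.196) = 0.3632.
Incident photons needed: 9.921e-5 / 0.3632 = 2.732e-4 mol.
Photon energy: hc/λ = 5.549e-19 J; per mole, 3.342e5 J mol⁻¹.
Energy required: 2.732e-4 × 3.342e5 = 91.3 J.

91.3 J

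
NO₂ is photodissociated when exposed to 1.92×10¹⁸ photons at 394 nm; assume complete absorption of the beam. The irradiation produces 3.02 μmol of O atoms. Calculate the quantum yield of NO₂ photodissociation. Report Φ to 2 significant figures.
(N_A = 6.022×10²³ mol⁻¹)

Product: 3.02 μmol = 3.02×10⁻⁶ mol.
Moles of photons: 1.92×10¹⁸ / 6.022×10²³ = 3.188×10⁻⁶ mol.
Φ = 3.02×10⁻⁶ mol / 3.188×10⁻⁶ mol photons = 0.95.

Φ = 0.95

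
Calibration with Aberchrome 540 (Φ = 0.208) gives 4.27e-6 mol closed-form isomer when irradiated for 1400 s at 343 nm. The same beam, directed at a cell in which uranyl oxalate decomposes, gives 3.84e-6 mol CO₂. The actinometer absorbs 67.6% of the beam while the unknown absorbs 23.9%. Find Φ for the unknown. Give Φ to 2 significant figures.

Photons absorbed by the actinometer: 4.27e-6 / 0.208 = 2.053e-5 mol.
Incident flux: 2.053e-5 / 0.676 = 3.037e-5 einstein.
Absorbed by unknown: 0.239 × 3.037e-5 = 7.258e-6 mol.
Φ(unknown) = 3.84e-6 / 7.258e-6 = 0.53.

Φ = 0.53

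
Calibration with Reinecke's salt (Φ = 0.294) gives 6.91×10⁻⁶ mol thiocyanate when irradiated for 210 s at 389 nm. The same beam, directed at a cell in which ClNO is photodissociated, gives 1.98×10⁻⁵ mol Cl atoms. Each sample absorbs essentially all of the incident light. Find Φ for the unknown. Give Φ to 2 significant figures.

Photons absorbed by the actinometer: 6.91×10⁻⁶ / 0.294 = 2.350×10⁻⁵ mol.
Φ(unknown) = 1.98×10⁻⁵ / 2.350×10⁻⁵ = 0.84.

Φ = 0.84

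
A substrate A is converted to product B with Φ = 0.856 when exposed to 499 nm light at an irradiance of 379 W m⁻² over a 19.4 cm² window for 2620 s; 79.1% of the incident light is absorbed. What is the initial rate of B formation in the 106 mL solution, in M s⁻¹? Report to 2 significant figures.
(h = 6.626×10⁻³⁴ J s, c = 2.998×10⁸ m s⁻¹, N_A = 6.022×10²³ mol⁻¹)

2.0×10⁻⁵ M s⁻¹

Photon energy at 499 nm: hc/λ = (6.626×10⁻³⁴)(2.998×10⁸)/(499×10⁻⁹) = 3.981×10⁻¹⁹ J.
Energy delivered: (379 W m⁻²)(19.4×10⁻⁴ m²)(2620 s) = 1926 J.
Photons incident: 1926 / 3.981×10⁻¹⁹ = 4.838×10²¹, i.e. 4.838×10²¹/6.022×10²³ = 0.008034 mol.
Photons absorbed: 0.791 × 0.008034 = 0.006355 mol.
Product formed: 0.856 × 0.006355 = 0.005440 mol.
Rate: 0.005440 mol / (2620 s × 0.106 L) = 2.0×10⁻⁵ M s⁻¹.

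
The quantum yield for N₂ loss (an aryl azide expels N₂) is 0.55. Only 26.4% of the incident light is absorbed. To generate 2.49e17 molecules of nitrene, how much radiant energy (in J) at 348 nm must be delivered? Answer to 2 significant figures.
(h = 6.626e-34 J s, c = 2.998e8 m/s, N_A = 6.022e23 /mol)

Product: 2.49e17 / 6.022e23 = 4.135e-7 mol.
Photons that must be absorbed: 4.135e-7 / 0.55 = 7.518e-7 mol.
Incident photons needed: 7.518e-7 / 0.264 = 2.848e-6 mol.
Photon energy: hc/λ = 5.708e-19 J; per mole, 3.437e5 J mol⁻¹.
Energy required: 2.848e-6 × 3.437e5 = 0.98 J.

0.98 J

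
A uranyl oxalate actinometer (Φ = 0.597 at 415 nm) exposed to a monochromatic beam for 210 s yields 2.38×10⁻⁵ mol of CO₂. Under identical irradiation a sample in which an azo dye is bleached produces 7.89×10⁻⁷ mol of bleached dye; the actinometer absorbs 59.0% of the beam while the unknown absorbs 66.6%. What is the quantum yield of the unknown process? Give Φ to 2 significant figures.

Φ = 0.018

Photons absorbed by the actinometer: 2.38×10⁻⁵ / 0.597 = 3.987×10⁻⁵ mol.
Incident flux: 3.987×10⁻⁵ / 0.590 = 6.758×10⁻⁵ einstein.
Absorbed by unknown: 0.666 × 6.758×10⁻⁵ = 4.501×10⁻⁵ mol.
Φ(unknown) = 7.89×10⁻⁷ / 4.501×10⁻⁵ = 0.018.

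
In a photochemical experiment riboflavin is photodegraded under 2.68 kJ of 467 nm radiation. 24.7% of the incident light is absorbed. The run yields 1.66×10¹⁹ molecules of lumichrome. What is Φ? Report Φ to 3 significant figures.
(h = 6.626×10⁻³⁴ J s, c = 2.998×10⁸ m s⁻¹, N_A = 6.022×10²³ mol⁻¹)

Φ = 0.0107

Product: 1.66×10¹⁹ / 6.022×10²³ = 2.757×10⁻⁵ mol.
Photon energy at 467 nm: hc/λ = (6.626×10⁻³⁴)(2.998×10⁸)/(467×10⁻⁹) = 4.254×10⁻¹⁹ J.
Incident energy: 2.68 kJ = 2680 J.
Photons incident: 2680 / 4.254×10⁻¹⁹ = 6.300×10²¹, i.e. 6.300×10²¹/6.022×10²³ = 0.01046 mol.
Photons absorbed: 0.247 × 0.01046 = 0.002584 mol.
Φ = 2.757×10⁻⁵ mol / 0.002584 mol photons = 0.0107.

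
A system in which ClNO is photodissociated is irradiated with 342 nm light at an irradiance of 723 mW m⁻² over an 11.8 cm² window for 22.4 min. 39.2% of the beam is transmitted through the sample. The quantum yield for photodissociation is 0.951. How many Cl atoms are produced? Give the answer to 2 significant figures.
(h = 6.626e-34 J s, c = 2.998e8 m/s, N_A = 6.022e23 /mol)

1.1e18 atoms

Photon energy at 342 nm: hc/λ = (6.626e-34)(2.998e8)/(342e-9) = 5.808e-19 J.
Energy delivered: (723 mW m⁻²)(11.8e-4 m²)(1344 s) = 1.147 J.
Photons incident: 1.147 / 5.808e-19 = 1.975e18, i.e. 1.975e18/6.022e23 = 3.280e-6 mol.
Fraction absorbed: 1 − 39.2/100 = 0.6080.
Photons absorbed: 0.6080 × 3.280e-6 = 1.994e-6 mol.
Product: Φ × n_abs = 0.951 × 1.994e-6 = 1.896e-6 mol.
As a count: 1.896e-6 × 6.022e23 = 1.1e18.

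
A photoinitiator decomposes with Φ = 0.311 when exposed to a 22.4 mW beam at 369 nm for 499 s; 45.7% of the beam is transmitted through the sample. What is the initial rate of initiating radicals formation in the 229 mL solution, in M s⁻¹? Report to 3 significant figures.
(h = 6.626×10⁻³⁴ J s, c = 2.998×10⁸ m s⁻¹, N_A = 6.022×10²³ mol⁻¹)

5.10×10⁻⁸ M s⁻¹

Photon energy at 369 nm: hc/λ = (6.626×10⁻³⁴)(2.998×10⁸)/(369×10⁻⁹) = 5.383×10⁻¹⁹ J.
Energy delivered: (22.4 mW)(499 s) = 11.18 J.
Photons incident: 11.18 / 5.383×10⁻¹⁹ = 2.077×10¹⁹, i.e. 2.077×10¹⁹/6.022×10²³ = 3.449×10⁻⁵ mol.
Fraction absorbed: 1 − 45.7/100 = 0.5430.
Photons absorbed: 0.5430 × 3.449×10⁻⁵ = 1.873×10⁻⁵ mol.
Product formed: 0.311 × 1.873×10⁻⁵ = 5.825×10⁻⁶ mol.
Rate: 5.825×10⁻⁶ mol / (499 s × 0.229 L) = 5.10×10⁻⁸ M s⁻¹.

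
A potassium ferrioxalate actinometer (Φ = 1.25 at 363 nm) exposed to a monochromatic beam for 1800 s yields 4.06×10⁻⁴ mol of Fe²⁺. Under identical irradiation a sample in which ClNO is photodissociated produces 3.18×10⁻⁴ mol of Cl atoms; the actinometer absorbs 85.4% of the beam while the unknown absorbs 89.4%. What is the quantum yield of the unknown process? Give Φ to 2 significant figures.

Φ = 0.94

Photons absorbed by the actinometer: 4.06×10⁻⁴ / 1.25 = 3.248×10⁻⁴ mol.
Incident flux: 3.248×10⁻⁴ / 0.854 = 3.803×10⁻⁴ einstein.
Absorbed by unknown: 0.894 × 3.803×10⁻⁴ = 3.400×10⁻⁴ mol.
Φ(unknown) = 3.18×10⁻⁴ / 3.400×10⁻⁴ = 0.94.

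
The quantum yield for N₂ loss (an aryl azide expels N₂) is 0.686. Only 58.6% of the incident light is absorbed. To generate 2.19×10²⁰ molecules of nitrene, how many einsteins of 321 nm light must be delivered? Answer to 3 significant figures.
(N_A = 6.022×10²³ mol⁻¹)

9.05×10⁻⁴ einstein

Product: 2.19×10²⁰ / 6.022×10²³ = 3.637×10⁻⁴ mol.
Photons that must be absorbed: 3.637×10⁻⁴ / 0.686 = 5.302×10⁻⁴ mol.
Incident photons needed: 5.302×10⁻⁴ / 0.586 = 9.048×10⁻⁴ mol.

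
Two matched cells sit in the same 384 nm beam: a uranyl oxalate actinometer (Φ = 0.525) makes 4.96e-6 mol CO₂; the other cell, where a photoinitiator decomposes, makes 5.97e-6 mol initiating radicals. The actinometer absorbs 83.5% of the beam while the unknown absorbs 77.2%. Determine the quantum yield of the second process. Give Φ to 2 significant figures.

Φ = 0.68

Photons absorbed by the actinometer: 4.96e-6 / 0.525 = 9.448e-6 mol.
Incident flux: 9.448e-6 / 0.835 = 1.131e-5 einstein.
Absorbed by unknown: 0.772 × 1.131e-5 = 8.731e-6 mol.
Φ(unknown) = 5.97e-6 / 8.731e-6 = 0.68.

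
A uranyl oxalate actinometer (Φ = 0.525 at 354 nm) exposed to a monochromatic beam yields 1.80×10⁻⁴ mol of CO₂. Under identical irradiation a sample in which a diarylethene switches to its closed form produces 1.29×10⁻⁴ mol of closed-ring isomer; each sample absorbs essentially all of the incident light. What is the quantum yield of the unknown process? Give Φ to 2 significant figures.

Photons absorbed by the actinometer: 1.80×10⁻⁴ / 0.525 = 3.429×10⁻⁴ mol.
Φ(unknown) = 1.29×10⁻⁴ / 3.429×10⁻⁴ = 0.38.

Φ = 0.38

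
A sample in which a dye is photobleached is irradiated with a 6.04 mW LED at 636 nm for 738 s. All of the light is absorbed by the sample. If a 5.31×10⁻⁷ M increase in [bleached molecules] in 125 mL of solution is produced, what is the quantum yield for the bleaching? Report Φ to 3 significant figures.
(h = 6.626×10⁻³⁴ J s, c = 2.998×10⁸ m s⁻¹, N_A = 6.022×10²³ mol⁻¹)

Φ = 0.00280

Product: (5.31×10⁻⁷ M)(0.125 L) = 6.638×10⁻⁸ mol.
Photon energy at 636 nm: hc/λ = (6.626×10⁻³⁴)(2.998×10⁸)/(636×10⁻⁹) = 3.123×10⁻¹⁹ J.
Energy delivered: (6.04 mW)(738 s) = 4.458 J.
Photons incident: 4.458 / 3.123×10⁻¹⁹ = 1.427×10¹⁹, i.e. 1.427×10¹⁹/6.022×10²³ = 2.370×10⁻⁵ mol.
Φ = 6.638×10⁻⁸ mol / 2.370×10⁻⁵ mol photons = 0.00280.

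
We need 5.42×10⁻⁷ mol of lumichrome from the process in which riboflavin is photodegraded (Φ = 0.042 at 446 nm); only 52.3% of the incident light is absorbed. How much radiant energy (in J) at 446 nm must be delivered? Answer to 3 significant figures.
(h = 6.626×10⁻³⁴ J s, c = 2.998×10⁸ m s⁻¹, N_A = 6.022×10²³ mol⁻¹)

Photons that must be absorbed: 5.42×10⁻⁷ / 0.042 = 1.290×10⁻⁵ mol.
Incident photons needed: 1.290×10⁻⁵ / 0.523 = 2.467×10⁻⁵ mol.
Photon energy: hc/λ = 4.454×10⁻¹⁹ J; per mole, 2.682×10⁵ J mol⁻¹.
Energy required: 2.467×10⁻⁵ × 2.682×10⁵ = 6.62 J.

6.62 J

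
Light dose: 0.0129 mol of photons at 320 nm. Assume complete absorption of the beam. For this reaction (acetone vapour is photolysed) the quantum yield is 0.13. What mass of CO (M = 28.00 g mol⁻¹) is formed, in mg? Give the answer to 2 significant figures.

47 mg

Product: Φ × n_abs = 0.13 × 0.0129 = 0.001677 mol.
Mass: 0.001677 × 28.00 = 0.04696 g = 47 mg.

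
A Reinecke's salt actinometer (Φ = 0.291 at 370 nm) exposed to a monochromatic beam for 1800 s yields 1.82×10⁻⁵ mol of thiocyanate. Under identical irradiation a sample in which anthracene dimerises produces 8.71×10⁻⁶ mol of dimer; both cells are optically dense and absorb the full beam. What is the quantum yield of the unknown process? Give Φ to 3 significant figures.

Photons absorbed by the actinometer: 1.82×10⁻⁵ / 0.291 = 6.254×10⁻⁵ mol.
Φ(unknown) = 8.71×10⁻⁶ / 6.254×10⁻⁵ = 0.139.

Φ = 0.139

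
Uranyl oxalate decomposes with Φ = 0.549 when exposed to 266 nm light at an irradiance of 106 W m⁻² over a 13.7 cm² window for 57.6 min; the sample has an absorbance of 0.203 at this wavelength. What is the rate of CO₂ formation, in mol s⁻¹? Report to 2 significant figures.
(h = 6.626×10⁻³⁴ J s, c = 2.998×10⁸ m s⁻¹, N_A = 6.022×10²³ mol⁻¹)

6.6×10⁻⁸ mol s⁻¹

Photon energy at 266 nm: hc/λ = (6.626×10⁻³⁴)(2.998×10⁸)/(266×10⁻⁹) = 7.468×10⁻¹⁹ J.
Energy delivered: (106 W m⁻²)(13.7×10⁻⁴ m²)(3456 s) = 501.9 J.
Photons incident: 501.9 / 7.468×10⁻¹⁹ = 6.721×10²⁰, i.e. 6.721×10²⁰/6.022×10²³ = 0.001116 mol.
Fraction absorbed: 1 − 10^(−0.203) = 0.3734.
Photons absorbed: 0.3734 × 0.001116 = 4.167×10⁻⁴ mol.
Product formed: 0.549 × 4.167×10⁻⁴ = 2.288×10⁻⁴ mol.
Rate: 2.288×10⁻⁴ / 3456 s = 6.6×10⁻⁸ mol s⁻¹.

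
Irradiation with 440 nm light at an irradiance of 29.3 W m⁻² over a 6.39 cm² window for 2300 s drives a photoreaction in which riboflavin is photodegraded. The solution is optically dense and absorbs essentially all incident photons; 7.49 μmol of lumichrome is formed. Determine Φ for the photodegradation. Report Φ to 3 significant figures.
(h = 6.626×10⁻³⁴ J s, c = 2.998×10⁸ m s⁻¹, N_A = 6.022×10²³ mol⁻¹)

Product: 7.49 μmol = 7.49×10⁻⁶ mol.
Photon energy at 440 nm: hc/λ = (6.626×10⁻³⁴)(2.998×10⁸)/(440×10⁻⁹) = 4.515×10⁻¹⁹ J.
Energy delivered: (29.3 W m⁻²)(6.39×10⁻⁴ m²)(2300 s) = 43.06 J.
Photons incident: 43.06 / 4.515×10⁻¹⁹ = 9.537×10¹⁹, i.e. 9.537×10¹⁹/6.022×10²³ = 1.584×10⁻⁴ mol.
Φ = 7.49×10⁻⁶ mol / 1.584×10⁻⁴ mol photons = 0.0473.

Φ = 0.0473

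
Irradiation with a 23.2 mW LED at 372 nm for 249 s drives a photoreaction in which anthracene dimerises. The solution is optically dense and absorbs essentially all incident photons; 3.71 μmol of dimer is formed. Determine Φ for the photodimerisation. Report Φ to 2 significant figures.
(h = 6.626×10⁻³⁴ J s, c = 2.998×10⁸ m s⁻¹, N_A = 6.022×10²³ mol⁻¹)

Product: 3.71 μmol = 3.71×10⁻⁶ mol.
Photon energy at 372 nm: hc/λ = (6.626×10⁻³⁴)(2.998×10⁸)/(372×10⁻⁹) = 5.340×10⁻¹⁹ J.
Energy delivered: (23.2 mW)(249 s) = 5.777 J.
Photons incident: 5.777 / 5.340×10⁻¹⁹ = 1.082×10¹⁹, i.e. 1.082×10¹⁹/6.022×10²³ = 1.797×10⁻⁵ mol.
Φ = 3.71×10⁻⁶ mol / 1.797×10⁻⁵ mol photons = 0.21.

Φ = 0.21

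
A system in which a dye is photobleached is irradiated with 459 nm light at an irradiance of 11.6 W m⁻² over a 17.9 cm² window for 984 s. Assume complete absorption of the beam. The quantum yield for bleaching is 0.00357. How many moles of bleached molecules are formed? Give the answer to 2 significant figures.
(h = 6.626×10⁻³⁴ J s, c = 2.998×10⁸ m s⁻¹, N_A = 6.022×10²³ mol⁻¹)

Photon energy at 459 nm: hc/λ = (6.626×10⁻³⁴)(2.998×10⁸)/(459×10⁻⁹) = 4.328×10⁻¹⁹ J.
Energy delivered: (11.6 W m⁻²)(17.9×10⁻⁴ m²)(984 s) = 20.43 J.
Photons incident: 20.43 / 4.328×10⁻¹⁹ = 4.720×10¹⁹, i.e. 4.720×10¹⁹/6.022×10²³ = 7.838×10⁻⁵ mol.
Product: Φ × n_abs = 0.00357 × 7.838×10⁻⁵ = 2.798×10⁻⁷ mol.

2.8×10⁻⁷ mol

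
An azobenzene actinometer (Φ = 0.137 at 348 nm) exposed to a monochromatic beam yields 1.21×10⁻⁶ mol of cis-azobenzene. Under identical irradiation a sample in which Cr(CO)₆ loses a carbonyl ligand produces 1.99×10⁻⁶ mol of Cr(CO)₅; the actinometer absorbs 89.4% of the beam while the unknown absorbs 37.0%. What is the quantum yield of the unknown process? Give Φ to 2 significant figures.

Photons absorbed by the actinometer: 1.21×10⁻⁶ / 0.137 = 8.832×10⁻⁶ mol.
Incident flux: 8.832×10⁻⁶ / 0.894 = 9.879×10⁻⁶ einstein.
Absorbed by unknown: 0.370 × 9.879×10⁻⁶ = 3.655×10⁻⁶ mol.
Φ(unknown) = 1.99×10⁻⁶ / 3.655×10⁻⁶ = 0.54.

Φ = 0.54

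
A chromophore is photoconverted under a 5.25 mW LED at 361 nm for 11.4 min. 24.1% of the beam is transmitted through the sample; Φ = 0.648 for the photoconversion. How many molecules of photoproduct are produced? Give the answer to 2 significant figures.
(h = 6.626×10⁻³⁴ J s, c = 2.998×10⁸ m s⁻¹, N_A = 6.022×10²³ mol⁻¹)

3.2×10¹⁸ molecules

Photon energy at 361 nm: hc/λ = (6.626×10⁻³⁴)(2.998×10⁸)/(361×10⁻⁹) = 5.503×10⁻¹⁹ J.
Energy delivered: (5.25 mW)(684 s) = 3.591 J.
Photons incident: 3.591 / 5.503×10⁻¹⁹ = 6.526×10¹⁸, i.e. 6.526×10¹⁸/6.022×10²³ = 1.084×10⁻⁵ mol.
Fraction absorbed: 1 − 24.1/100 = 0.7590.
Photons absorbed: 0.7590 × 1.084×10⁻⁵ = 8.228×10⁻⁶ mol.
Product: Φ × n_abs = 0.648 × 8.228×10⁻⁶ = 5.332×10⁻⁶ mol.
As a count: 5.332×10⁻⁶ × 6.022×10²³ = 3.2×10¹⁸.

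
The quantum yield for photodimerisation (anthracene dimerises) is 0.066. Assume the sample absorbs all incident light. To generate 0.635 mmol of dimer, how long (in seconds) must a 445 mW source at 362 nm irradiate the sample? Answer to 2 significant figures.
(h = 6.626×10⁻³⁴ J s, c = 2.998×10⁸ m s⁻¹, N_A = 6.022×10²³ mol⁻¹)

Product: 0.635 mmol = 6.35×10⁻⁴ mol.
Photons that must be absorbed: 6.35×10⁻⁴ / 0.066 = 0.009621 mol.
Photon energy: hc/λ = 5.487×10⁻¹⁹ J; per mole, 3.304×10⁵ J mol⁻¹.
Energy required: 0.009621 × 3.304×10⁵ = 3179 J.
Time: 3179 J / 0.445 W = 7100 s.

t ≈ 7100 s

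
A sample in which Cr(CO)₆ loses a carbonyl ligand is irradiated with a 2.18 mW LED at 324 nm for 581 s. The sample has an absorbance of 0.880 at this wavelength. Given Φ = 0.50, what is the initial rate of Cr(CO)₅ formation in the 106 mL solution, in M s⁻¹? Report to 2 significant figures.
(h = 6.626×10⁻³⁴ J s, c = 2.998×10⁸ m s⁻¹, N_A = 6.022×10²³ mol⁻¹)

2.4×10⁻⁸ M s⁻¹

Photon energy at 324 nm: hc/λ = (6.626×10⁻³⁴)(2.998×10⁸)/(324×10⁻⁹) = 6.131×10⁻¹⁹ J.
Energy delivered: (2.18 mW)(581 s) = 1.267 J.
Photons incident: 1.267 / 6.131×10⁻¹⁹ = 2.067×10¹⁸, i.e. 2.067×10¹⁸/6.022×10²³ = 3.432×10⁻⁶ mol.
Fraction absorbed: 1 − 10^(−0.880) = 0.8682.
Photons absorbed: 0.8682 × 3.432×10⁻⁶ = 2.980×10⁻⁶ mol.
Product formed: 0.50 × 2.980×10⁻⁶ = 1.490×10⁻⁶ mol.
Rate: 1.490×10⁻⁶ mol / (581 s × 0.106 L) = 2.4×10⁻⁸ M s⁻¹.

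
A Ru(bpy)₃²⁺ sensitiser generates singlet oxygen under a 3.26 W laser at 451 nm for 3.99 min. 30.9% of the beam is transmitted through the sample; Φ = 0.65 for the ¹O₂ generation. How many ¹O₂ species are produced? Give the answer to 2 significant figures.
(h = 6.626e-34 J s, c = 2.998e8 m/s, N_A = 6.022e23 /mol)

Photon energy at 451 nm: hc/λ = (6.626e-34)(2.998e8)/(451e-9) = 4.405e-19 J.
Energy delivered: (3.26 W)(239.4 s) = 780.4 J.
Photons incident: 780.4 / 4.405e-19 = 1.772e21, i.e. 1.772e21/6.022e23 = 0.002943 mol.
Fraction absorbed: 1 − 30.9/100 = 0.6910.
Photons absorbed: 0.6910 × 0.002943 = 0.002034 mol.
Product: Φ × n_abs = 0.65 × 0.002034 = 0.001322 mol.
As a count: 0.001322 × 6.022e23 = 8.0e20.

8.0e20 species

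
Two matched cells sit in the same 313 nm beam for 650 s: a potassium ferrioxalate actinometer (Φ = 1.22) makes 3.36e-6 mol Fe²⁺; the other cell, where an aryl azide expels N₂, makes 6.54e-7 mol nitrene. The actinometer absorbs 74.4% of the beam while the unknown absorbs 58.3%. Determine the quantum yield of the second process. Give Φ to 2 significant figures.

Photons absorbed by the actinometer: 3.36e-6 / 1.22 = 2.754e-6 mol.
Incident flux: 2.754e-6 / 0.744 = 3.702e-6 einstein.
Absorbed by unknown: 0.583 × 3.702e-6 = 2.158e-6 mol.
Φ(unknown) = 6.54e-7 / 2.158e-6 = 0.30.

Φ = 0.30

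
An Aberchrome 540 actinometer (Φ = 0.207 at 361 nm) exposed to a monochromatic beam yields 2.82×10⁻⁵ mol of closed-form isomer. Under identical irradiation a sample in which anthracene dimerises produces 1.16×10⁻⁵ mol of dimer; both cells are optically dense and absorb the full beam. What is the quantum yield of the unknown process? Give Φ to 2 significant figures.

Photons absorbed by the actinometer: 2.82×10⁻⁵ / 0.207 = 1.362×10⁻⁴ mol.
Φ(unknown) = 1.16×10⁻⁵ / 1.362×10⁻⁴ = 0.085.

Φ = 0.085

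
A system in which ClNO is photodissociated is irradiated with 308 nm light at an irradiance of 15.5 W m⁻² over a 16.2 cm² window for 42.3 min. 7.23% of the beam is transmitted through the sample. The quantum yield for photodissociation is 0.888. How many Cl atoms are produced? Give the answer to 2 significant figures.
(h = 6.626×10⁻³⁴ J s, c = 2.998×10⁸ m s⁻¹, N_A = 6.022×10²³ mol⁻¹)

Photon energy at 308 nm: hc/λ = (6.626×10⁻³⁴)(2.998×10⁸)/(308×10⁻⁹) = 6.450×10⁻¹⁹ J.
Energy delivered: (15.5 W m⁻²)(16.2×10⁻⁴ m²)(2538 s) = 63.73 J.
Photons incident: 63.73 / 6.450×10⁻¹⁹ = 9.881×10¹⁹, i.e. 9.881×10¹⁹/6.022×10²³ = 1.641×10⁻⁴ mol.
Fraction absorbed: 1 − 7.23/100 = 0.9277.
Photons absorbed: 0.9277 × 1.641×10⁻⁴ = 1.522×10⁻⁴ mol.
Product: Φ × n_abs = 0.888 × 1.522×10⁻⁴ = 1.352×10⁻⁴ mol.
As a count: 1.352×10⁻⁴ × 6.022×10²³ = 8.1×10¹⁹.

8.1×10¹⁹ atoms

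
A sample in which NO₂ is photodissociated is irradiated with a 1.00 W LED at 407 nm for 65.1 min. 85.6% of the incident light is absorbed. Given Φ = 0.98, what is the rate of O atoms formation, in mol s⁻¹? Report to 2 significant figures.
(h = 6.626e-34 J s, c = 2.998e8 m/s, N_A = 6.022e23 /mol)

2.9e-6 mol s⁻¹

Photon energy at 407 nm: hc/λ = (6.626e-34)(2.998e8)/(407e-9) = 4.881e-19 J.
Energy delivered: (1.00 W)(3906 s) = 3906 J.
Photons incident: 3906 / 4.881e-19 = 8.002e21, i.e. 8.002e21/6.022e23 = 0.01329 mol.
Photons absorbed: 0.856 × 0.01329 = 0.01138 mol.
Product formed: 0.98 × 0.01138 = 0.01115 mol.
Rate: 0.01115 / 3906 s = 2.9e-6 mol s⁻¹.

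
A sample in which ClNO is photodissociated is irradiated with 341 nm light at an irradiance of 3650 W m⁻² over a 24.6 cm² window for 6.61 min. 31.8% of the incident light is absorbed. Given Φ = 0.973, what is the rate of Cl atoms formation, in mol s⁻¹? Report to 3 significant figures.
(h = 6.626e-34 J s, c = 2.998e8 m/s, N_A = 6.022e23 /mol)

7.92e-6 mol s⁻¹

Photon energy at 341 nm: hc/λ = (6.626e-34)(2.998e8)/(341e-9) = 5.825e-19 J.
Energy delivered: (3650 W m⁻²)(24.6e-4 m²)(396.6 s) = 3561 J.
Photons incident: 3561 / 5.825e-19 = 6.113e21, i.e. 6.113e21/6.022e23 = 0.01015 mol.
Photons absorbed: 0.318 × 0.01015 = 0.003228 mol.
Product formed: 0.973 × 0.003228 = 0.003141 mol.
Rate: 0.003141 / 396.6 s = 7.92e-6 mol s⁻¹.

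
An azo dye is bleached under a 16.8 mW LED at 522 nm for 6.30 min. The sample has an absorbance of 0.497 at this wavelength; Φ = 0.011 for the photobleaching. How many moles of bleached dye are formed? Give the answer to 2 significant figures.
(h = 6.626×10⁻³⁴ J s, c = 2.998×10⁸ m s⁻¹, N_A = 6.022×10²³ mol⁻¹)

Photon energy at 522 nm: hc/λ = (6.626×10⁻³⁴)(2.998×10⁸)/(522×10⁻⁹) = 3.806×10⁻¹⁹ J.
Energy delivered: (16.8 mW)(378 s) = 6.350 J.
Photons incident: 6.350 / 3.806×10⁻¹⁹ = 1.668×10¹⁹, i.e. 1.668×10¹⁹/6.022×10²³ = 2.770×10⁻⁵ mol.
Fraction absorbed: 1 − 10^(−0.497) = 0.6816.
Photons absorbed: 0.6816 × 2.770×10⁻⁵ = 1.888×10⁻⁵ mol.
Product: Φ × n_abs = 0.011 × 1.888×10⁻⁵ = 2.077×10⁻⁷ mol.

2.1×10⁻⁷ mol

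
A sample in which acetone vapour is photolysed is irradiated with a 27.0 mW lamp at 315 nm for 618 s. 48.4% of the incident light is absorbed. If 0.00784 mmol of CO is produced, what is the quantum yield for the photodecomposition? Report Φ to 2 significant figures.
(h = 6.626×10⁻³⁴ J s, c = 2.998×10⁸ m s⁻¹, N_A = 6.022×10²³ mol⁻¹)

Φ = 0.37

Product: 0.00784 mmol = 7.84×10⁻⁶ mol.
Photon energy at 315 nm: hc/λ = (6.626×10⁻³⁴)(2.998×10⁸)/(315×10⁻⁹) = 6.306×10⁻¹⁹ J.
Energy delivered: (27.0 mW)(618 s) = 16.69 J.
Photons incident: 16.69 / 6.306×10⁻¹⁹ = 2.647×10¹⁹, i.e. 2.647×10¹⁹/6.022×10²³ = 4.396×10⁻⁵ mol.
Photons absorbed: 0.484 × 4.396×10⁻⁵ = 2.128×10⁻⁵ mol.
Φ = 7.84×10⁻⁶ mol / 2.128×10⁻⁵ mol photons = 0.37.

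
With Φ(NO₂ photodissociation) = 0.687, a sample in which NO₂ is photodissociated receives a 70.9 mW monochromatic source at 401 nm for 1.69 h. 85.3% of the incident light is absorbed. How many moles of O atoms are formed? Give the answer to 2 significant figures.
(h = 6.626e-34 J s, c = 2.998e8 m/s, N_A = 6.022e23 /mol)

Photon energy at 401 nm: hc/λ = (6.626e-34)(2.998e8)/(401e-9) = 4.954e-19 J.
Energy delivered: (70.9 mW)(6084 s) = 431.4 J.
Photons incident: 431.4 / 4.954e-19 = 8.708e20, i.e. 8.708e20/6.022e23 = 0.001446 mol.
Photons absorbed: 0.853 × 0.001446 = 0.001233 mol.
Product: Φ × n_abs = 0.687 × 0.001233 = 8.471e-4 mol.

8.5e-4 mol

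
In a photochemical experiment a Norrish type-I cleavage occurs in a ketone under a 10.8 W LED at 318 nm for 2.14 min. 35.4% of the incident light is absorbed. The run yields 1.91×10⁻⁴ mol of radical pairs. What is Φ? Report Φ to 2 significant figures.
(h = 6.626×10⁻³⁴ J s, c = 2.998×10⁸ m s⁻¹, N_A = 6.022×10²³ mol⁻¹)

Φ = 0.15

Photon energy at 318 nm: hc/λ = (6.626×10⁻³⁴)(2.998×10⁸)/(318×10⁻⁹) = 6.247×10⁻¹⁹ J.
Energy delivered: (10.8 W)(128.4 s) = 1387 J.
Photons incident: 1387 / 6.247×10⁻¹⁹ = 2.220×10²¹, i.e. 2.220×10²¹/6.022×10²³ = 0.003686 mol.
Photons absorbed: 0.354 × 0.003686 = 0.001305 mol.
Φ = 1.91×10⁻⁴ mol / 0.001305 mol photons = 0.15.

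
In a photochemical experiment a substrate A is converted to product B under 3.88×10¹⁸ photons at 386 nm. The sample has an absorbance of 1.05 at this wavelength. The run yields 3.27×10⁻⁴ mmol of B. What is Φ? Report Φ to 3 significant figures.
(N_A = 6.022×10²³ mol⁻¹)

Φ = 0.0557

Product: 3.27×10⁻⁴ mmol = 3.27×10⁻⁷ mol.
Moles of photons: 3.88×10¹⁸ / 6.022×10²³ = 6.443×10⁻⁶ mol.
Fraction absorbed: 1 − 10^(−1.05) = 0.9109.
Photons absorbed: 0.9109 × 6.443×10⁻⁶ = 5.869×10⁻⁶ mol.
Φ = 3.27×10⁻⁷ mol / 5.869×10⁻⁶ mol photons = 0.0557.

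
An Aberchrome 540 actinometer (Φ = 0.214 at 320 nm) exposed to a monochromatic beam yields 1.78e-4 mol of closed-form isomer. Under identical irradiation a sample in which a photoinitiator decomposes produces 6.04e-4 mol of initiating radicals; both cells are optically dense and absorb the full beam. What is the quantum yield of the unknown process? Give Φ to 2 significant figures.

Photons absorbed by the actinometer: 1.78e-4 / 0.214 = 8.318e-4 mol.
Φ(unknown) = 6.04e-4 / 8.318e-4 = 0.73.

Φ = 0.73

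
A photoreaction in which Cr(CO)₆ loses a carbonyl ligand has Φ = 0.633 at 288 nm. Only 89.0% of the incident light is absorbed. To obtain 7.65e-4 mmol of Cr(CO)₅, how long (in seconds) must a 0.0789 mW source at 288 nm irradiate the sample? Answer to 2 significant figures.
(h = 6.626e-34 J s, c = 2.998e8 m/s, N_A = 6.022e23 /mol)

Product: 7.65e-4 mmol = 7.65e-7 mol.
Photons that must be absorbed: 7.65e-7 / 0.633 = 1.209e-6 mol.
Incident photons needed: 1.209e-6 / 0.890 = 1.358e-6 mol.
Photon energy: hc/λ = 6.897e-19 J; per mole, 4.153e5 J mol⁻¹.
Energy required: 1.358e-6 × 4.153e5 = 0.5640 J.
Time: 0.5640 J / 7.89e-05 W = 7100 s.

t ≈ 7100 s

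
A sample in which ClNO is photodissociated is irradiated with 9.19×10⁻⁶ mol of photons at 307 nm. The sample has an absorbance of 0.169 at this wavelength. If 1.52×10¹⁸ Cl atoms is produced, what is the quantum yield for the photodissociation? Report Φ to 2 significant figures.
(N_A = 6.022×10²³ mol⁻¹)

Φ = 0.85

Product: 1.52×10¹⁸ / 6.022×10²³ = 2.524×10⁻⁶ mol.
Fraction absorbed: 1 − 10^(−0.169) = 0.3224.
Photons absorbed: 0.3224 × 9.19×10⁻⁶ = 2.963×10⁻⁶ mol.
Φ = 2.524×10⁻⁶ mol / 2.963×10⁻⁶ mol photons = 0.85.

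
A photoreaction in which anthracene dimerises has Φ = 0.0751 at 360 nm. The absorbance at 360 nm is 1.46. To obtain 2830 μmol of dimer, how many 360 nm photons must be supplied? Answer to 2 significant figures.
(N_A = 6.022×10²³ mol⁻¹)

2.4×10²² photons

Product: 2830 μmol = 0.00283 mol.
Photons that must be absorbed: 0.00283 / 0.0751 = 0.03768 mol.
Fraction absorbed: 1 − 10^(−1.46) = 0.9653.
Incident photons needed: 0.03768 / 0.9653 = 0.03903 mol.
Photon count: 0.03903 × 6.022×10²³ = 2.4×10²².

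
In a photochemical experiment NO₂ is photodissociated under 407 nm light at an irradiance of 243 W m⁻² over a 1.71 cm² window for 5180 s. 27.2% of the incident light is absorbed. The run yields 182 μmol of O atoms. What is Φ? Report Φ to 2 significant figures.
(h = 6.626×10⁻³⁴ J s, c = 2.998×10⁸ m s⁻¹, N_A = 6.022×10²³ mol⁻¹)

Product: 182 μmol = 1.82×10⁻⁴ mol.
Photon energy at 407 nm: hc/λ = (6.626×10⁻³⁴)(2.998×10⁸)/(407×10⁻⁹) = 4.881×10⁻¹⁹ J.
Energy delivered: (243 W m⁻²)(1.71×10⁻⁴ m²)(5180 s) = 215.2 J.
Photons incident: 215.2 / 4.881×10⁻¹⁹ = 4.409×10²⁰, i.e. 4.409×10²⁰/6.022×10²³ = 7.321×10⁻⁴ mol.
Photons absorbed: 0.272 × 7.321×10⁻⁴ = 1.991×10⁻⁴ mol.
Φ = 1.82×10⁻⁴ mol / 1.991×10⁻⁴ mol photons = 0.91.

Φ = 0.91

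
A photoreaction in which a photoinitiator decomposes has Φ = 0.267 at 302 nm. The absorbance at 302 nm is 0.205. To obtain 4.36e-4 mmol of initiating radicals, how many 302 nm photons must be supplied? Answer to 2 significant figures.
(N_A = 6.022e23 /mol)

Product: 4.36e-4 mmol = 4.36e-7 mol.
Photons that must be absorbed: 4.36e-7 / 0.267 = 1.633e-6 mol.
Fraction absorbed: 1 − 10^(−0.205) = 0.3763.
Incident photons needed: 1.633e-6 / 0.3763 = 4.340e-6 mol.
Photon count: 4.340e-6 × 6.022e23 = 2.6e18.

2.6e18 photons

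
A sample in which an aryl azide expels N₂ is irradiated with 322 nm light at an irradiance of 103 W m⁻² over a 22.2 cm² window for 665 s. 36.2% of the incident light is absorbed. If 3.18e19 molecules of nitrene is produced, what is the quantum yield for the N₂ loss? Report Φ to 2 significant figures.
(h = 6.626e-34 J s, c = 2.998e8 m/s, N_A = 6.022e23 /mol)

Φ = 0.36

Product: 3.18e19 / 6.022e23 = 5.281e-5 mol.
Photon energy at 322 nm: hc/λ = (6.626e-34)(2.998e8)/(322e-9) = 6.169e-19 J.
Energy delivered: (103 W m⁻²)(22.2e-4 m²)(665 s) = 152.1 J.
Photons incident: 152.1 / 6.169e-19 = 2.466e20, i.e. 2.466e20/6.022e23 = 4.095e-4 mol.
Photons absorbed: 0.362 × 4.095e-4 = 1.482e-4 mol.
Φ = 5.281e-5 mol / 1.482e-4 mol photons = 0.36.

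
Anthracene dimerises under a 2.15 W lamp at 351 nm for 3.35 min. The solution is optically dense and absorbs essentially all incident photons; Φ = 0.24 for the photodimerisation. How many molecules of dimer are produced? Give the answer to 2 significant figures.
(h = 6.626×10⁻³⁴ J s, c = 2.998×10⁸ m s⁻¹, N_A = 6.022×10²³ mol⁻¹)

Photon energy at 351 nm: hc/λ = (6.626×10⁻³⁴)(2.998×10⁸)/(351×10⁻⁹) = 5.659×10⁻¹⁹ J.
Energy delivered: (2.15 W)(201 s) = 432.2 J.
Photons incident: 432.2 / 5.659×10⁻¹⁹ = 7.637×10²⁰, i.e. 7.637×10²⁰/6.022×10²³ = 0.001268 mol.
Product: Φ × n_abs = 0.24 × 0.001268 = 3.043×10⁻⁴ mol.
As a count: 3.043×10⁻⁴ × 6.022×10²³ = 1.8×10²⁰.

1.8×10²⁰ molecules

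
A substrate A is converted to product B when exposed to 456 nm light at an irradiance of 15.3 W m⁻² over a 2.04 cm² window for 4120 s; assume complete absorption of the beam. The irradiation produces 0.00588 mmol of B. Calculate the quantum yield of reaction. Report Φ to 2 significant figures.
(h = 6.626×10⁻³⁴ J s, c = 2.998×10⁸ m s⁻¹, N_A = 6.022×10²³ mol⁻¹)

Φ = 0.12

Product: 0.00588 mmol = 5.88×10⁻⁶ mol.
Photon energy at 456 nm: hc/λ = (6.626×10⁻³⁴)(2.998×10⁸)/(456×10⁻⁹) = 4.356×10⁻¹⁹ J.
Energy delivered: (15.3 W m⁻²)(2.04×10⁻⁴ m²)(4120 s) = 12.86 J.
Photons incident: 12.86 / 4.356×10⁻¹⁹ = 2.952×10¹⁹, i.e. 2.952×10¹⁹/6.022×10²³ = 4.902×10⁻⁵ mol.
Φ = 5.88×10⁻⁶ mol / 4.902×10⁻⁵ mol photons = 0.12.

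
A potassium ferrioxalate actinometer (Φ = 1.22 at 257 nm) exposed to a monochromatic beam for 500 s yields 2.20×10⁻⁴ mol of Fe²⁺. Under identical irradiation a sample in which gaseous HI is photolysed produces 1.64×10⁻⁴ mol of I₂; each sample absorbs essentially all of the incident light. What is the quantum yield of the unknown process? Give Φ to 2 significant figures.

Photons absorbed by the actinometer: 2.20×10⁻⁴ / 1.22 = 1.803×10⁻⁴ mol.
Φ(unknown) = 1.64×10⁻⁴ / 1.803×10⁻⁴ = 0.91.

Φ = 0.91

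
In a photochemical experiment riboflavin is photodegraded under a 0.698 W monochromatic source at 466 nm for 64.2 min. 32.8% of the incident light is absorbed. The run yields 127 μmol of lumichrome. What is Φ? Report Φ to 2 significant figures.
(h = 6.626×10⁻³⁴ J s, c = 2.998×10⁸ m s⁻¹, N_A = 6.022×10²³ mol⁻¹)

Product: 127 μmol = 1.27×10⁻⁴ mol.
Photon energy at 466 nm: hc/λ = (6.626×10⁻³⁴)(2.998×10⁸)/(466×10⁻⁹) = 4.263×10⁻¹⁹ J.
Energy delivered: (0.698 W)(3852 s) = 2689 J.
Photons incident: 2689 / 4.263×10⁻¹⁹ = 6.308×10²¹, i.e. 6.308×10²¹/6.022×10²³ = 0.01047 mol.
Photons absorbed: 0.328 × 0.01047 = 0.003434 mol.
Φ = 1.27×10⁻⁴ mol / 0.003434 mol photons = 0.037.

Φ = 0.037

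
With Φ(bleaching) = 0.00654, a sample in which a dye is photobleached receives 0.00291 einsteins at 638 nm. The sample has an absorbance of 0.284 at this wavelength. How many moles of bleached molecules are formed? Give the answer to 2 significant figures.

9.1×10⁻⁶ mol

Fraction absorbed: 1 − 10^(−0.284) = 0.4800.
Photons absorbed: 0.4800 × 0.00291 = 0.001397 mol.
Product: Φ × n_abs = 0.00654 × 0.001397 = 9.136×10⁻⁶ mol.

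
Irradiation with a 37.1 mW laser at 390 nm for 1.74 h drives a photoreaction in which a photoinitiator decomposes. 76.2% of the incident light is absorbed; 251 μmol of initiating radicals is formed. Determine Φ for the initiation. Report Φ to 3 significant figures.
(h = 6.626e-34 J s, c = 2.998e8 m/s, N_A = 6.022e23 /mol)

Product: 251 μmol = 2.51e-4 mol.
Photon energy at 390 nm: hc/λ = (6.626e-34)(2.998e8)/(390e-9) = 5.094e-19 J.
Energy delivered: (37.1 mW)(6264 s) = 232.4 J.
Photons incident: 232.4 / 5.094e-19 = 4.562e20, i.e. 4.562e20/6.022e23 = 7.576e-4 mol.
Photons absorbed: 0.762 × 7.576e-4 = 5.773e-4 mol.
Φ = 2.51e-4 mol / 5.773e-4 mol photons = 0.435.

Φ = 0.435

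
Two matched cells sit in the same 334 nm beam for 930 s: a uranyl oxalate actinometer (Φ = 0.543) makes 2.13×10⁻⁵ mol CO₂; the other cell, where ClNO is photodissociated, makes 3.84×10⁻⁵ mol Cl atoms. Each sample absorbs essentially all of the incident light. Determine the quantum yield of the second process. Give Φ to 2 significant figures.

Φ = 0.98

Photons absorbed by the actinometer: 2.13×10⁻⁵ / 0.543 = 3.923×10⁻⁵ mol.
Φ(unknown) = 3.84×10⁻⁵ / 3.923×10⁻⁵ = 0.98.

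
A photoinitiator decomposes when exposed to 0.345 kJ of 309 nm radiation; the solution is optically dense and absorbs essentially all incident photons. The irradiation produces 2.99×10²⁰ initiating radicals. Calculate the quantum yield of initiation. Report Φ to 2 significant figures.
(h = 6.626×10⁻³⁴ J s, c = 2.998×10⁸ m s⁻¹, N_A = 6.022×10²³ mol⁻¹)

Product: 2.99×10²⁰ / 6.022×10²³ = 4.965×10⁻⁴ mol.
Photon energy at 309 nm: hc/λ = (6.626×10⁻³⁴)(2.998×10⁸)/(309×10⁻⁹) = 6.429×10⁻¹⁹ J.
Incident energy: 0.345 kJ = 345 J.
Photons incident: 345 / 6.429×10⁻¹⁹ = 5.366×10²⁰, i.e. 5.366×10²⁰/6.022×10²³ = 8.911×10⁻⁴ mol.
Φ = 4.965×10⁻⁴ mol / 8.911×10⁻⁴ mol photons = 0.56.

Φ = 0.56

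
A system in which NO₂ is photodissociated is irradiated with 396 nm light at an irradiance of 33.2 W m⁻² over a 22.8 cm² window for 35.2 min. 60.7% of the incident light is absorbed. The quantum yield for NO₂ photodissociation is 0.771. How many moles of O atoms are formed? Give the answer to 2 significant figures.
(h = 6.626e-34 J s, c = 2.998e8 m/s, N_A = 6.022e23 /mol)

Photon energy at 396 nm: hc/λ = (6.626e-34)(2.998e8)/(396e-9) = 5.016e-19 J.
Energy delivered: (33.2 W m⁻²)(22.8e-4 m²)(2112 s) = 159.9 J.
Photons incident: 159.9 / 5.016e-19 = 3.188e20, i.e. 3.188e20/6.022e23 = 5.294e-4 mol.
Photons absorbed: 0.607 × 5.294e-4 = 3.213e-4 mol.
Product: Φ × n_abs = 0.771 × 3.213e-4 = 2.477e-4 mol.

2.5e-4 mol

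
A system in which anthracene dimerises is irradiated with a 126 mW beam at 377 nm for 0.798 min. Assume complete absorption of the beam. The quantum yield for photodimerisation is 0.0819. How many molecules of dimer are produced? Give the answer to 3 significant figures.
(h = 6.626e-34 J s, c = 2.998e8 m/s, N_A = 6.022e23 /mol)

9.38e17 molecules

Photon energy at 377 nm: hc/λ = (6.626e-34)(2.998e8)/(377e-9) = 5.269e-19 J.
Energy delivered: (126 mW)(47.88 s) = 6.033 J.
Photons incident: 6.033 / 5.269e-19 = 1.145e19, i.e. 1.145e19/6.022e23 = 1.901e-5 mol.
Product: Φ × n_abs = 0.0819 × 1.901e-5 = 1.557e-6 mol.
As a count: 1.557e-6 × 6.022e23 = 9.38e17.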